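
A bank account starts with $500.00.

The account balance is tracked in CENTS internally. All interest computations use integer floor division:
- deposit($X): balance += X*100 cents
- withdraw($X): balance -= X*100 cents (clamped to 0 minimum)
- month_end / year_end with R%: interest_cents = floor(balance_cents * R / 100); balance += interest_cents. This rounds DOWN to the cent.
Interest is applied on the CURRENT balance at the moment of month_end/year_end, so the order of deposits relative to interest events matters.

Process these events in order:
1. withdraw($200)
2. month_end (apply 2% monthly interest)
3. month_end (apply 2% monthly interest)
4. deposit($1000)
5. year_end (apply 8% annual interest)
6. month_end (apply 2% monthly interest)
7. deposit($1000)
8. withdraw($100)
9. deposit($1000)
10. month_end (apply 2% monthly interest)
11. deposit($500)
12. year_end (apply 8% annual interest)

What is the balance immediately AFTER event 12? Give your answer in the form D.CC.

Answer: 4225.30

Derivation:
After 1 (withdraw($200)): balance=$300.00 total_interest=$0.00
After 2 (month_end (apply 2% monthly interest)): balance=$306.00 total_interest=$6.00
After 3 (month_end (apply 2% monthly interest)): balance=$312.12 total_interest=$12.12
After 4 (deposit($1000)): balance=$1312.12 total_interest=$12.12
After 5 (year_end (apply 8% annual interest)): balance=$1417.08 total_interest=$117.08
After 6 (month_end (apply 2% monthly interest)): balance=$1445.42 total_interest=$145.42
After 7 (deposit($1000)): balance=$2445.42 total_interest=$145.42
After 8 (withdraw($100)): balance=$2345.42 total_interest=$145.42
After 9 (deposit($1000)): balance=$3345.42 total_interest=$145.42
After 10 (month_end (apply 2% monthly interest)): balance=$3412.32 total_interest=$212.32
After 11 (deposit($500)): balance=$3912.32 total_interest=$212.32
After 12 (year_end (apply 8% annual interest)): balance=$4225.30 total_interest=$525.30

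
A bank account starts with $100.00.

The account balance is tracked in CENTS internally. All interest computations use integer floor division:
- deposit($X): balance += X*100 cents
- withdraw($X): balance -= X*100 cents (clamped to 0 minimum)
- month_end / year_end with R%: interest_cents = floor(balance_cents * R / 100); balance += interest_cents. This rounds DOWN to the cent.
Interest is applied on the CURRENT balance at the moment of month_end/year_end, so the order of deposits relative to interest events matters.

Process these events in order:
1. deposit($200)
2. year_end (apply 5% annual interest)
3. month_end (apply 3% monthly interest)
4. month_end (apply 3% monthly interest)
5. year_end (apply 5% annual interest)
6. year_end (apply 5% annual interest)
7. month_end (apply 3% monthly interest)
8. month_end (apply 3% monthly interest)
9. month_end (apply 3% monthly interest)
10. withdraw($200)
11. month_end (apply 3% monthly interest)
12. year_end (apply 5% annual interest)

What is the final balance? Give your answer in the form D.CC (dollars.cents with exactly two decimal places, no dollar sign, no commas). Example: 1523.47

Answer: 219.07

Derivation:
After 1 (deposit($200)): balance=$300.00 total_interest=$0.00
After 2 (year_end (apply 5% annual interest)): balance=$315.00 total_interest=$15.00
After 3 (month_end (apply 3% monthly interest)): balance=$324.45 total_interest=$24.45
After 4 (month_end (apply 3% monthly interest)): balance=$334.18 total_interest=$34.18
After 5 (year_end (apply 5% annual interest)): balance=$350.88 total_interest=$50.88
After 6 (year_end (apply 5% annual interest)): balance=$368.42 total_interest=$68.42
After 7 (month_end (apply 3% monthly interest)): balance=$379.47 total_interest=$79.47
After 8 (month_end (apply 3% monthly interest)): balance=$390.85 total_interest=$90.85
After 9 (month_end (apply 3% monthly interest)): balance=$402.57 total_interest=$102.57
After 10 (withdraw($200)): balance=$202.57 total_interest=$102.57
After 11 (month_end (apply 3% monthly interest)): balance=$208.64 total_interest=$108.64
After 12 (year_end (apply 5% annual interest)): balance=$219.07 total_interest=$119.07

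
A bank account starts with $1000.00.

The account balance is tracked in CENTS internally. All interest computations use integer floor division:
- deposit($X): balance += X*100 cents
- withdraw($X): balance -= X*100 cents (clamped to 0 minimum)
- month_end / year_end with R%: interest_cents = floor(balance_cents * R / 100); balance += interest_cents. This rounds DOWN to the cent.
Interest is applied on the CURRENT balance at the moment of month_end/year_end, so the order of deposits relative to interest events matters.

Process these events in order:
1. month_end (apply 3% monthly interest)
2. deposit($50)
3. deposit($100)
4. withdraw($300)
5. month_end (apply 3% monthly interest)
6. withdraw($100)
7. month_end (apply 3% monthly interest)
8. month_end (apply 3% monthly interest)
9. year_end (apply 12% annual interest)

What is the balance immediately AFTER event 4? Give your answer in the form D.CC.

Answer: 880.00

Derivation:
After 1 (month_end (apply 3% monthly interest)): balance=$1030.00 total_interest=$30.00
After 2 (deposit($50)): balance=$1080.00 total_interest=$30.00
After 3 (deposit($100)): balance=$1180.00 total_interest=$30.00
After 4 (withdraw($300)): balance=$880.00 total_interest=$30.00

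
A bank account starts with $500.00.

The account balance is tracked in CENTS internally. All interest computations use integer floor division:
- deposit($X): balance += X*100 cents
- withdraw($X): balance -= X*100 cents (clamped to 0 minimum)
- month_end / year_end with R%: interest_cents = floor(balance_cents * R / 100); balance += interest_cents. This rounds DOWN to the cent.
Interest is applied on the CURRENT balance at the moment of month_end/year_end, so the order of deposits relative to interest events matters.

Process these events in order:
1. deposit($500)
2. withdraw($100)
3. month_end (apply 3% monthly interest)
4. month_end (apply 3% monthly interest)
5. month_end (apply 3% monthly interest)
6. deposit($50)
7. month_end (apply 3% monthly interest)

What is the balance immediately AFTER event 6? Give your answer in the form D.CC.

Answer: 1033.45

Derivation:
After 1 (deposit($500)): balance=$1000.00 total_interest=$0.00
After 2 (withdraw($100)): balance=$900.00 total_interest=$0.00
After 3 (month_end (apply 3% monthly interest)): balance=$927.00 total_interest=$27.00
After 4 (month_end (apply 3% monthly interest)): balance=$954.81 total_interest=$54.81
After 5 (month_end (apply 3% monthly interest)): balance=$983.45 total_interest=$83.45
After 6 (deposit($50)): balance=$1033.45 total_interest=$83.45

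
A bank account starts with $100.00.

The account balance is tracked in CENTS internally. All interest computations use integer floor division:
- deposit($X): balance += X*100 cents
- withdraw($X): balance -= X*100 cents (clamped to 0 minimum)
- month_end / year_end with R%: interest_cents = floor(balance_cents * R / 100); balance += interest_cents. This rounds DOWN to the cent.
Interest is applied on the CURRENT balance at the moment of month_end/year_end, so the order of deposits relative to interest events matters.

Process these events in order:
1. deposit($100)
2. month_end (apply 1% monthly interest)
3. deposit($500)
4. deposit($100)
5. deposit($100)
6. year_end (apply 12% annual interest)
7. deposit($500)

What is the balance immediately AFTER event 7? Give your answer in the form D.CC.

After 1 (deposit($100)): balance=$200.00 total_interest=$0.00
After 2 (month_end (apply 1% monthly interest)): balance=$202.00 total_interest=$2.00
After 3 (deposit($500)): balance=$702.00 total_interest=$2.00
After 4 (deposit($100)): balance=$802.00 total_interest=$2.00
After 5 (deposit($100)): balance=$902.00 total_interest=$2.00
After 6 (year_end (apply 12% annual interest)): balance=$1010.24 total_interest=$110.24
After 7 (deposit($500)): balance=$1510.24 total_interest=$110.24

Answer: 1510.24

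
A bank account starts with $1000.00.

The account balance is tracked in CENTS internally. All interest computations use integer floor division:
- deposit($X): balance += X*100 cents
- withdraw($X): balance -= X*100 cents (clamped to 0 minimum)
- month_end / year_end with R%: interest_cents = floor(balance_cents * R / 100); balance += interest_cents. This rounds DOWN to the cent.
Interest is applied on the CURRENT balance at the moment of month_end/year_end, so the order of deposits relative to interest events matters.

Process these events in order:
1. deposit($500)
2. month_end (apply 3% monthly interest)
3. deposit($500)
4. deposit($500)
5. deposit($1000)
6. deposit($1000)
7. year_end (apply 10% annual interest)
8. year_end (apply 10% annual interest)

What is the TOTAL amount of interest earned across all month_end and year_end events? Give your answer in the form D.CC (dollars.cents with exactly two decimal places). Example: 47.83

After 1 (deposit($500)): balance=$1500.00 total_interest=$0.00
After 2 (month_end (apply 3% monthly interest)): balance=$1545.00 total_interest=$45.00
After 3 (deposit($500)): balance=$2045.00 total_interest=$45.00
After 4 (deposit($500)): balance=$2545.00 total_interest=$45.00
After 5 (deposit($1000)): balance=$3545.00 total_interest=$45.00
After 6 (deposit($1000)): balance=$4545.00 total_interest=$45.00
After 7 (year_end (apply 10% annual interest)): balance=$4999.50 total_interest=$499.50
After 8 (year_end (apply 10% annual interest)): balance=$5499.45 total_interest=$999.45

Answer: 999.45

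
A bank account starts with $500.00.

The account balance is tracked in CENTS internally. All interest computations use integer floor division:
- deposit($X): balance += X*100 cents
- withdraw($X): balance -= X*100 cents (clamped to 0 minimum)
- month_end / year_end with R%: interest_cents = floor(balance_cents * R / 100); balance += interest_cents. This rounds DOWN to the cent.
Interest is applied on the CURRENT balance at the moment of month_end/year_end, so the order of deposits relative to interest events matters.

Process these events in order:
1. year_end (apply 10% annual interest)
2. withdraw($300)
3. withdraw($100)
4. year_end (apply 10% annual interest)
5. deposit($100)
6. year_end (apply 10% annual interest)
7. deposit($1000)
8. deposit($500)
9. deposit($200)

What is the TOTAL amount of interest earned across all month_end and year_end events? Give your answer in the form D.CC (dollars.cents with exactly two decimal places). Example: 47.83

Answer: 91.50

Derivation:
After 1 (year_end (apply 10% annual interest)): balance=$550.00 total_interest=$50.00
After 2 (withdraw($300)): balance=$250.00 total_interest=$50.00
After 3 (withdraw($100)): balance=$150.00 total_interest=$50.00
After 4 (year_end (apply 10% annual interest)): balance=$165.00 total_interest=$65.00
After 5 (deposit($100)): balance=$265.00 total_interest=$65.00
After 6 (year_end (apply 10% annual interest)): balance=$291.50 total_interest=$91.50
After 7 (deposit($1000)): balance=$1291.50 total_interest=$91.50
After 8 (deposit($500)): balance=$1791.50 total_interest=$91.50
After 9 (deposit($200)): balance=$1991.50 total_interest=$91.50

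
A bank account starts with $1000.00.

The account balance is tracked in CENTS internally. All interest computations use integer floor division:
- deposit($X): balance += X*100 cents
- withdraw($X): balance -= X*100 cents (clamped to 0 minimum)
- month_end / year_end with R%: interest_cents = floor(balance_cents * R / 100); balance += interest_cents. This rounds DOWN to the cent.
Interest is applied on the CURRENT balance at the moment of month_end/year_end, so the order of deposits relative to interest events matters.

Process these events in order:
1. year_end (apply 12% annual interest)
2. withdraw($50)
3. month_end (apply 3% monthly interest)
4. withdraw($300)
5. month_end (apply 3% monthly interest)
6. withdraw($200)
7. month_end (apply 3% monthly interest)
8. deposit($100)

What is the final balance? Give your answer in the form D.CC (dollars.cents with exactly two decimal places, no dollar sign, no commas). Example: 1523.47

After 1 (year_end (apply 12% annual interest)): balance=$1120.00 total_interest=$120.00
After 2 (withdraw($50)): balance=$1070.00 total_interest=$120.00
After 3 (month_end (apply 3% monthly interest)): balance=$1102.10 total_interest=$152.10
After 4 (withdraw($300)): balance=$802.10 total_interest=$152.10
After 5 (month_end (apply 3% monthly interest)): balance=$826.16 total_interest=$176.16
After 6 (withdraw($200)): balance=$626.16 total_interest=$176.16
After 7 (month_end (apply 3% monthly interest)): balance=$644.94 total_interest=$194.94
After 8 (deposit($100)): balance=$744.94 total_interest=$194.94

Answer: 744.94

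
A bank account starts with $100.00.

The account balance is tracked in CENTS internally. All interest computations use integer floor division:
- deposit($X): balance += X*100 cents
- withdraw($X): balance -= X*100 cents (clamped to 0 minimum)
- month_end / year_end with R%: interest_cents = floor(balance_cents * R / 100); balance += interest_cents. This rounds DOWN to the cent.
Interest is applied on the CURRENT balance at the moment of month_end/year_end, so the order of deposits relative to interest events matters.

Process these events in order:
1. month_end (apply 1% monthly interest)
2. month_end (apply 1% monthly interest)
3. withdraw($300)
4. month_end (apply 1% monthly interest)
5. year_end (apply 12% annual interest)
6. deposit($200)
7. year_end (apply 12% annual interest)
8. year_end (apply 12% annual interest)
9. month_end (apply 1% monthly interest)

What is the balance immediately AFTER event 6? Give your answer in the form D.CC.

Answer: 200.00

Derivation:
After 1 (month_end (apply 1% monthly interest)): balance=$101.00 total_interest=$1.00
After 2 (month_end (apply 1% monthly interest)): balance=$102.01 total_interest=$2.01
After 3 (withdraw($300)): balance=$0.00 total_interest=$2.01
After 4 (month_end (apply 1% monthly interest)): balance=$0.00 total_interest=$2.01
After 5 (year_end (apply 12% annual interest)): balance=$0.00 total_interest=$2.01
After 6 (deposit($200)): balance=$200.00 total_interest=$2.01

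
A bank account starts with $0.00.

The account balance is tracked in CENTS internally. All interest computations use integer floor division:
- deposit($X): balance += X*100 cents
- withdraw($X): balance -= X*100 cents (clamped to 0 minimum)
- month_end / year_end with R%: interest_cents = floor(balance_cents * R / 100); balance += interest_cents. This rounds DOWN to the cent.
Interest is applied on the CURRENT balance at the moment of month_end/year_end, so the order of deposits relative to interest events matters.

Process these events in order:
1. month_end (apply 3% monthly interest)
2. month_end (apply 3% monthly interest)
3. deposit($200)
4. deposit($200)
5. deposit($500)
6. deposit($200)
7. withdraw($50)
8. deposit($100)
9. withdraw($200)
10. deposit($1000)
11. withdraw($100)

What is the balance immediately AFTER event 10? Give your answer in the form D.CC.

Answer: 1950.00

Derivation:
After 1 (month_end (apply 3% monthly interest)): balance=$0.00 total_interest=$0.00
After 2 (month_end (apply 3% monthly interest)): balance=$0.00 total_interest=$0.00
After 3 (deposit($200)): balance=$200.00 total_interest=$0.00
After 4 (deposit($200)): balance=$400.00 total_interest=$0.00
After 5 (deposit($500)): balance=$900.00 total_interest=$0.00
After 6 (deposit($200)): balance=$1100.00 total_interest=$0.00
After 7 (withdraw($50)): balance=$1050.00 total_interest=$0.00
After 8 (deposit($100)): balance=$1150.00 total_interest=$0.00
After 9 (withdraw($200)): balance=$950.00 total_interest=$0.00
After 10 (deposit($1000)): balance=$1950.00 total_interest=$0.00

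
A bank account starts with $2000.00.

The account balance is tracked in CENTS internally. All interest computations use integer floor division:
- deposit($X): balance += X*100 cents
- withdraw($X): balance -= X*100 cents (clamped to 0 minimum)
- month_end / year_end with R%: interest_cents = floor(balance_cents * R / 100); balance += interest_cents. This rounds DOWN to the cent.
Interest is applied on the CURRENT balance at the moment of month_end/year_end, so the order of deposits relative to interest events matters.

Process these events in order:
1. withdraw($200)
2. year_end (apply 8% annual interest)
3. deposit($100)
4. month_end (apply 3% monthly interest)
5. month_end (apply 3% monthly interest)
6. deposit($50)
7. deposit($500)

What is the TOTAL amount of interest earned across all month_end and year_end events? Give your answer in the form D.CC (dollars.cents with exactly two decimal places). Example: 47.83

After 1 (withdraw($200)): balance=$1800.00 total_interest=$0.00
After 2 (year_end (apply 8% annual interest)): balance=$1944.00 total_interest=$144.00
After 3 (deposit($100)): balance=$2044.00 total_interest=$144.00
After 4 (month_end (apply 3% monthly interest)): balance=$2105.32 total_interest=$205.32
After 5 (month_end (apply 3% monthly interest)): balance=$2168.47 total_interest=$268.47
After 6 (deposit($50)): balance=$2218.47 total_interest=$268.47
After 7 (deposit($500)): balance=$2718.47 total_interest=$268.47

Answer: 268.47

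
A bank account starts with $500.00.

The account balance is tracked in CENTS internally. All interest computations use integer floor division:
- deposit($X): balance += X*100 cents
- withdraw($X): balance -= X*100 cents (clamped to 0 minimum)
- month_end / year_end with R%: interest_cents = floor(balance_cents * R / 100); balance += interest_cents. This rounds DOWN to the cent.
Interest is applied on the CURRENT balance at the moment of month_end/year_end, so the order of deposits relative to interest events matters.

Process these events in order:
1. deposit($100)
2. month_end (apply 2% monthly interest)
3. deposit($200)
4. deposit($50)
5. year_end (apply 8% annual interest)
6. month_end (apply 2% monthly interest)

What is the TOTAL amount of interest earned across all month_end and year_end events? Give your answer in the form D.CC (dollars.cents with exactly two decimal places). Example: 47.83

Answer: 99.57

Derivation:
After 1 (deposit($100)): balance=$600.00 total_interest=$0.00
After 2 (month_end (apply 2% monthly interest)): balance=$612.00 total_interest=$12.00
After 3 (deposit($200)): balance=$812.00 total_interest=$12.00
After 4 (deposit($50)): balance=$862.00 total_interest=$12.00
After 5 (year_end (apply 8% annual interest)): balance=$930.96 total_interest=$80.96
After 6 (month_end (apply 2% monthly interest)): balance=$949.57 total_interest=$99.57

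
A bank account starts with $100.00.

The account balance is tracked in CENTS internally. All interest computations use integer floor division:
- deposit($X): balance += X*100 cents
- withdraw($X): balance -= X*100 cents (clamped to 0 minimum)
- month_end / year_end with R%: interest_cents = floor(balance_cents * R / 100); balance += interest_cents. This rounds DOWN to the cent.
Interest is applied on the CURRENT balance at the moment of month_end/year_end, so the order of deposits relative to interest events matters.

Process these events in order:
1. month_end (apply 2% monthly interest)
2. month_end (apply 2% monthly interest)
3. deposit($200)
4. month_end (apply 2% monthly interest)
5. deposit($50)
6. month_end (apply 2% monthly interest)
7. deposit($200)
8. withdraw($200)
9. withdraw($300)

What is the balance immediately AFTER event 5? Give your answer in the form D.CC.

After 1 (month_end (apply 2% monthly interest)): balance=$102.00 total_interest=$2.00
After 2 (month_end (apply 2% monthly interest)): balance=$104.04 total_interest=$4.04
After 3 (deposit($200)): balance=$304.04 total_interest=$4.04
After 4 (month_end (apply 2% monthly interest)): balance=$310.12 total_interest=$10.12
After 5 (deposit($50)): balance=$360.12 total_interest=$10.12

Answer: 360.12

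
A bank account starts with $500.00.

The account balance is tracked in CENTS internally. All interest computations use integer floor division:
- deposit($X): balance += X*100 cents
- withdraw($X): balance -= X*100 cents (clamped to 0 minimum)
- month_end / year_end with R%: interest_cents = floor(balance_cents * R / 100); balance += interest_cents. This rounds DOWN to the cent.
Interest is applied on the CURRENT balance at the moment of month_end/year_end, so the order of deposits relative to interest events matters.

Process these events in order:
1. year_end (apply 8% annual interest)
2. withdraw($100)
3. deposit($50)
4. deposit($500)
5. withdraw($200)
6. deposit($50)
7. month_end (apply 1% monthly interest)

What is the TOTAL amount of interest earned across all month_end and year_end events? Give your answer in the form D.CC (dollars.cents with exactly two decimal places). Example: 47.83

Answer: 48.40

Derivation:
After 1 (year_end (apply 8% annual interest)): balance=$540.00 total_interest=$40.00
After 2 (withdraw($100)): balance=$440.00 total_interest=$40.00
After 3 (deposit($50)): balance=$490.00 total_interest=$40.00
After 4 (deposit($500)): balance=$990.00 total_interest=$40.00
After 5 (withdraw($200)): balance=$790.00 total_interest=$40.00
After 6 (deposit($50)): balance=$840.00 total_interest=$40.00
After 7 (month_end (apply 1% monthly interest)): balance=$848.40 total_interest=$48.40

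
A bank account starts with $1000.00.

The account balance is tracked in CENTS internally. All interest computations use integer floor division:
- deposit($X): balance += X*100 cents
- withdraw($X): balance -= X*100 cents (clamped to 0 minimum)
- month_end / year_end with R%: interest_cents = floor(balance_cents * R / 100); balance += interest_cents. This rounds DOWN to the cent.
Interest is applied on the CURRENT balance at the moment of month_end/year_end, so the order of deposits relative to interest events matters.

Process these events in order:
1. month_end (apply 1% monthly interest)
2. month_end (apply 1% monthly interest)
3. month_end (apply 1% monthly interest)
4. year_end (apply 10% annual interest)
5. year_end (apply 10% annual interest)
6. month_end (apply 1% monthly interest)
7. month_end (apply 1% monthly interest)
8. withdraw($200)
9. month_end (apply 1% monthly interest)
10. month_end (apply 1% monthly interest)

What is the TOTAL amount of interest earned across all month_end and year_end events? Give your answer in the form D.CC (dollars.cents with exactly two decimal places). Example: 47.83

Answer: 293.24

Derivation:
After 1 (month_end (apply 1% monthly interest)): balance=$1010.00 total_interest=$10.00
After 2 (month_end (apply 1% monthly interest)): balance=$1020.10 total_interest=$20.10
After 3 (month_end (apply 1% monthly interest)): balance=$1030.30 total_interest=$30.30
After 4 (year_end (apply 10% annual interest)): balance=$1133.33 total_interest=$133.33
After 5 (year_end (apply 10% annual interest)): balance=$1246.66 total_interest=$246.66
After 6 (month_end (apply 1% monthly interest)): balance=$1259.12 total_interest=$259.12
After 7 (month_end (apply 1% monthly interest)): balance=$1271.71 total_interest=$271.71
After 8 (withdraw($200)): balance=$1071.71 total_interest=$271.71
After 9 (month_end (apply 1% monthly interest)): balance=$1082.42 total_interest=$282.42
After 10 (month_end (apply 1% monthly interest)): balance=$1093.24 total_interest=$293.24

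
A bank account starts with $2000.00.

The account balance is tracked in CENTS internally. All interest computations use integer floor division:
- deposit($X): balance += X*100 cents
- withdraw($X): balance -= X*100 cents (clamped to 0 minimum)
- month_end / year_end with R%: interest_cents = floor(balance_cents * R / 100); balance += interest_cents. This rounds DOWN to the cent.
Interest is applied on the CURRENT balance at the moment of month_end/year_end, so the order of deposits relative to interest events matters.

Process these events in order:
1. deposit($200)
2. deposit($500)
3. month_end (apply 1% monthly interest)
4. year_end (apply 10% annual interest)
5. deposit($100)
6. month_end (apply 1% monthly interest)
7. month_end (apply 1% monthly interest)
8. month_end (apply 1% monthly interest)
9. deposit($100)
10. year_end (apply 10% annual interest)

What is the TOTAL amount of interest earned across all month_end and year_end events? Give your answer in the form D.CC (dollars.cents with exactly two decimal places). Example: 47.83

Answer: 722.96

Derivation:
After 1 (deposit($200)): balance=$2200.00 total_interest=$0.00
After 2 (deposit($500)): balance=$2700.00 total_interest=$0.00
After 3 (month_end (apply 1% monthly interest)): balance=$2727.00 total_interest=$27.00
After 4 (year_end (apply 10% annual interest)): balance=$2999.70 total_interest=$299.70
After 5 (deposit($100)): balance=$3099.70 total_interest=$299.70
After 6 (month_end (apply 1% monthly interest)): balance=$3130.69 total_interest=$330.69
After 7 (month_end (apply 1% monthly interest)): balance=$3161.99 total_interest=$361.99
After 8 (month_end (apply 1% monthly interest)): balance=$3193.60 total_interest=$393.60
After 9 (deposit($100)): balance=$3293.60 total_interest=$393.60
After 10 (year_end (apply 10% annual interest)): balance=$3622.96 total_interest=$722.96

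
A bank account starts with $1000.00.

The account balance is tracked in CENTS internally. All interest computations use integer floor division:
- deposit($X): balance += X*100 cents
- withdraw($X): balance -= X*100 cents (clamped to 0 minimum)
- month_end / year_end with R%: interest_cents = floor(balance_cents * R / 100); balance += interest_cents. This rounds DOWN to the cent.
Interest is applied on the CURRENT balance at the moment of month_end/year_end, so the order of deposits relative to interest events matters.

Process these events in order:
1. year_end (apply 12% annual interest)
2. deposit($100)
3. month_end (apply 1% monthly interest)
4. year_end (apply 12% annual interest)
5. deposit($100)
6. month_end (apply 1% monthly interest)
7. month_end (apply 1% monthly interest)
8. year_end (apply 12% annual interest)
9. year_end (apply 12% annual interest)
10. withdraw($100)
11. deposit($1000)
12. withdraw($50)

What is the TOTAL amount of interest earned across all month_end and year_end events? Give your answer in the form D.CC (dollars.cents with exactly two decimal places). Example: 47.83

Answer: 693.88

Derivation:
After 1 (year_end (apply 12% annual interest)): balance=$1120.00 total_interest=$120.00
After 2 (deposit($100)): balance=$1220.00 total_interest=$120.00
After 3 (month_end (apply 1% monthly interest)): balance=$1232.20 total_interest=$132.20
After 4 (year_end (apply 12% annual interest)): balance=$1380.06 total_interest=$280.06
After 5 (deposit($100)): balance=$1480.06 total_interest=$280.06
After 6 (month_end (apply 1% monthly interest)): balance=$1494.86 total_interest=$294.86
After 7 (month_end (apply 1% monthly interest)): balance=$1509.80 total_interest=$309.80
After 8 (year_end (apply 12% annual interest)): balance=$1690.97 total_interest=$490.97
After 9 (year_end (apply 12% annual interest)): balance=$1893.88 total_interest=$693.88
After 10 (withdraw($100)): balance=$1793.88 total_interest=$693.88
After 11 (deposit($1000)): balance=$2793.88 total_interest=$693.88
After 12 (withdraw($50)): balance=$2743.88 total_interest=$693.88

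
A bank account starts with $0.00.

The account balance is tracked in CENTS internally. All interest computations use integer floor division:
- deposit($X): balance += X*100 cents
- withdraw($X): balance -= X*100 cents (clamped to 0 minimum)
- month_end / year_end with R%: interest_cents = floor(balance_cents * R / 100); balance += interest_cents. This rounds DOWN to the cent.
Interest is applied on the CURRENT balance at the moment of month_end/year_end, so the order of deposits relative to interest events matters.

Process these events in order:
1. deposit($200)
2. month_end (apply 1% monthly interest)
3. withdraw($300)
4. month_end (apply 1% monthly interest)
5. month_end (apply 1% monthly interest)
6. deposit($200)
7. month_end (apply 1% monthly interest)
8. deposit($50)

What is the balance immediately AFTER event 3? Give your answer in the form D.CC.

Answer: 0.00

Derivation:
After 1 (deposit($200)): balance=$200.00 total_interest=$0.00
After 2 (month_end (apply 1% monthly interest)): balance=$202.00 total_interest=$2.00
After 3 (withdraw($300)): balance=$0.00 total_interest=$2.00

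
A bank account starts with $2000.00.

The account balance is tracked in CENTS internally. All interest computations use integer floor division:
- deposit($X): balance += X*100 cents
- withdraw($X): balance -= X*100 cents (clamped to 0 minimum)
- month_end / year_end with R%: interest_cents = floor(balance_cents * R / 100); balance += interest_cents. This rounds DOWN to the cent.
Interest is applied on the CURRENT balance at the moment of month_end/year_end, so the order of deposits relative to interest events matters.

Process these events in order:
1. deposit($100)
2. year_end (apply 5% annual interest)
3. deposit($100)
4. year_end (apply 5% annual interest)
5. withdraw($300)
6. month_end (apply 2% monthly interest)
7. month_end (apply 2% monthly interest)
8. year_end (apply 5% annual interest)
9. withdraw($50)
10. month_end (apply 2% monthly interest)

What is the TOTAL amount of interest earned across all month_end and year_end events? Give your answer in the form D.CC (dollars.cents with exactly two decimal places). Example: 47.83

Answer: 461.51

Derivation:
After 1 (deposit($100)): balance=$2100.00 total_interest=$0.00
After 2 (year_end (apply 5% annual interest)): balance=$2205.00 total_interest=$105.00
After 3 (deposit($100)): balance=$2305.00 total_interest=$105.00
After 4 (year_end (apply 5% annual interest)): balance=$2420.25 total_interest=$220.25
After 5 (withdraw($300)): balance=$2120.25 total_interest=$220.25
After 6 (month_end (apply 2% monthly interest)): balance=$2162.65 total_interest=$262.65
After 7 (month_end (apply 2% monthly interest)): balance=$2205.90 total_interest=$305.90
After 8 (year_end (apply 5% annual interest)): balance=$2316.19 total_interest=$416.19
After 9 (withdraw($50)): balance=$2266.19 total_interest=$416.19
After 10 (month_end (apply 2% monthly interest)): balance=$2311.51 total_interest=$461.51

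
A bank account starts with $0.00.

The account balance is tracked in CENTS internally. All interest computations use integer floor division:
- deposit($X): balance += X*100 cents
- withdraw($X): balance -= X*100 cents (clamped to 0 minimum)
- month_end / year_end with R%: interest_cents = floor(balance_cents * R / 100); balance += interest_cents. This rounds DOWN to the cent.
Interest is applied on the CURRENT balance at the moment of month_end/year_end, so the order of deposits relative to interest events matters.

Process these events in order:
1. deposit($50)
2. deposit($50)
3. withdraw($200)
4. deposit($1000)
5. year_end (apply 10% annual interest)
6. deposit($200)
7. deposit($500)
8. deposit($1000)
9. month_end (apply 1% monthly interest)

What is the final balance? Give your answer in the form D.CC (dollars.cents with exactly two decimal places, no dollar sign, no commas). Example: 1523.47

After 1 (deposit($50)): balance=$50.00 total_interest=$0.00
After 2 (deposit($50)): balance=$100.00 total_interest=$0.00
After 3 (withdraw($200)): balance=$0.00 total_interest=$0.00
After 4 (deposit($1000)): balance=$1000.00 total_interest=$0.00
After 5 (year_end (apply 10% annual interest)): balance=$1100.00 total_interest=$100.00
After 6 (deposit($200)): balance=$1300.00 total_interest=$100.00
After 7 (deposit($500)): balance=$1800.00 total_interest=$100.00
After 8 (deposit($1000)): balance=$2800.00 total_interest=$100.00
After 9 (month_end (apply 1% monthly interest)): balance=$2828.00 total_interest=$128.00

Answer: 2828.00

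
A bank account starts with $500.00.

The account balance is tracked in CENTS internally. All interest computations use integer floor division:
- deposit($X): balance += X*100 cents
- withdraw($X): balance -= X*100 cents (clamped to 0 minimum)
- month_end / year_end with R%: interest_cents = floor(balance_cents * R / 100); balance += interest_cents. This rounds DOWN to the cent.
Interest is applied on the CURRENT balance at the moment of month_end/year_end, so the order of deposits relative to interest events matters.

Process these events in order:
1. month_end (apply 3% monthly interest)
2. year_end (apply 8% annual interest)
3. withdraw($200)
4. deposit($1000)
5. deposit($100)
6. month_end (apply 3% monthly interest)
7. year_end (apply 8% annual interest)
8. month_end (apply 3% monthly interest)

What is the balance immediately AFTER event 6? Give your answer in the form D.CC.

After 1 (month_end (apply 3% monthly interest)): balance=$515.00 total_interest=$15.00
After 2 (year_end (apply 8% annual interest)): balance=$556.20 total_interest=$56.20
After 3 (withdraw($200)): balance=$356.20 total_interest=$56.20
After 4 (deposit($1000)): balance=$1356.20 total_interest=$56.20
After 5 (deposit($100)): balance=$1456.20 total_interest=$56.20
After 6 (month_end (apply 3% monthly interest)): balance=$1499.88 total_interest=$99.88

Answer: 1499.88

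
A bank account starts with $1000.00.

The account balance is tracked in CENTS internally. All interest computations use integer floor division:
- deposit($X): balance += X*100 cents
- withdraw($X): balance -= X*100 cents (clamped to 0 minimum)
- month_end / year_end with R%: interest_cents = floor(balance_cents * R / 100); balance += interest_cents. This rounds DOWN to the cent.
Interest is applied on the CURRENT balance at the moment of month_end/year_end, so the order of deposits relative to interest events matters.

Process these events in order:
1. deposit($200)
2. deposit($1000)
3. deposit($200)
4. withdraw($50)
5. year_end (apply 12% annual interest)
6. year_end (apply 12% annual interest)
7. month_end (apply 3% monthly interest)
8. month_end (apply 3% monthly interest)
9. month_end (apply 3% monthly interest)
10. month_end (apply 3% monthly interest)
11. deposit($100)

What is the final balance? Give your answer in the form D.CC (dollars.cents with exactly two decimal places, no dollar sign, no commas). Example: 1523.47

Answer: 3417.80

Derivation:
After 1 (deposit($200)): balance=$1200.00 total_interest=$0.00
After 2 (deposit($1000)): balance=$2200.00 total_interest=$0.00
After 3 (deposit($200)): balance=$2400.00 total_interest=$0.00
After 4 (withdraw($50)): balance=$2350.00 total_interest=$0.00
After 5 (year_end (apply 12% annual interest)): balance=$2632.00 total_interest=$282.00
After 6 (year_end (apply 12% annual interest)): balance=$2947.84 total_interest=$597.84
After 7 (month_end (apply 3% monthly interest)): balance=$3036.27 total_interest=$686.27
After 8 (month_end (apply 3% monthly interest)): balance=$3127.35 total_interest=$777.35
After 9 (month_end (apply 3% monthly interest)): balance=$3221.17 total_interest=$871.17
After 10 (month_end (apply 3% monthly interest)): balance=$3317.80 total_interest=$967.80
After 11 (deposit($100)): balance=$3417.80 total_interest=$967.80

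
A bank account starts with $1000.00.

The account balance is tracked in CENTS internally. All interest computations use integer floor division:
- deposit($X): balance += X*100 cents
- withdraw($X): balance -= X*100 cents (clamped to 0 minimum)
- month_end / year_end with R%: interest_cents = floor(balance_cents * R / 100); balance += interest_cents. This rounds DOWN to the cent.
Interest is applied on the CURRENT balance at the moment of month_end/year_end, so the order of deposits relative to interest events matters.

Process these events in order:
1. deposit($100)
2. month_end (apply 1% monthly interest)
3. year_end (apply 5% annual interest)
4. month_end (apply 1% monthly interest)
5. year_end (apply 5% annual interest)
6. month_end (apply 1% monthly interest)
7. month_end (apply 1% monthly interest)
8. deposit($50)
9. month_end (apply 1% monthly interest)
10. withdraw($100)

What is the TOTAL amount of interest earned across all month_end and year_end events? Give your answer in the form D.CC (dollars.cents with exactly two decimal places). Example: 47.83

After 1 (deposit($100)): balance=$1100.00 total_interest=$0.00
After 2 (month_end (apply 1% monthly interest)): balance=$1111.00 total_interest=$11.00
After 3 (year_end (apply 5% annual interest)): balance=$1166.55 total_interest=$66.55
After 4 (month_end (apply 1% monthly interest)): balance=$1178.21 total_interest=$78.21
After 5 (year_end (apply 5% annual interest)): balance=$1237.12 total_interest=$137.12
After 6 (month_end (apply 1% monthly interest)): balance=$1249.49 total_interest=$149.49
After 7 (month_end (apply 1% monthly interest)): balance=$1261.98 total_interest=$161.98
After 8 (deposit($50)): balance=$1311.98 total_interest=$161.98
After 9 (month_end (apply 1% monthly interest)): balance=$1325.09 total_interest=$175.09
After 10 (withdraw($100)): balance=$1225.09 total_interest=$175.09

Answer: 175.09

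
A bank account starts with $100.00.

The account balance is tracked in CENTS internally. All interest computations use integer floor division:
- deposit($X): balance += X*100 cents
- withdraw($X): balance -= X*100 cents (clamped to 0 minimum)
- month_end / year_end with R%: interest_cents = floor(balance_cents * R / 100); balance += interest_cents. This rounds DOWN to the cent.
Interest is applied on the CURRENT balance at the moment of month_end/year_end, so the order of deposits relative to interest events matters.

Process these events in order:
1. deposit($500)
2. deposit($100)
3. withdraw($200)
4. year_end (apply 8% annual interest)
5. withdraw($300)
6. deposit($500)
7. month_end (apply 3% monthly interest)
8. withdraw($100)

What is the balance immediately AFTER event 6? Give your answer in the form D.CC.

Answer: 740.00

Derivation:
After 1 (deposit($500)): balance=$600.00 total_interest=$0.00
After 2 (deposit($100)): balance=$700.00 total_interest=$0.00
After 3 (withdraw($200)): balance=$500.00 total_interest=$0.00
After 4 (year_end (apply 8% annual interest)): balance=$540.00 total_interest=$40.00
After 5 (withdraw($300)): balance=$240.00 total_interest=$40.00
After 6 (deposit($500)): balance=$740.00 total_interest=$40.00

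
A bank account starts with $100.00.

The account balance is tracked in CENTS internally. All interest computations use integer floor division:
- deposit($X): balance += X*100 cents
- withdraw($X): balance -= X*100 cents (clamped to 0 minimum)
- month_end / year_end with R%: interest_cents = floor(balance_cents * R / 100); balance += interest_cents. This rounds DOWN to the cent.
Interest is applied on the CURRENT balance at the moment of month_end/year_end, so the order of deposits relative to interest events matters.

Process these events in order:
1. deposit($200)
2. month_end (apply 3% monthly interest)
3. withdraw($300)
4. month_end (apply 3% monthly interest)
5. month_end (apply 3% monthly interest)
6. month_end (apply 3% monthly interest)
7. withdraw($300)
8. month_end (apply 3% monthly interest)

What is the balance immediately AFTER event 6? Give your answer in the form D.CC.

After 1 (deposit($200)): balance=$300.00 total_interest=$0.00
After 2 (month_end (apply 3% monthly interest)): balance=$309.00 total_interest=$9.00
After 3 (withdraw($300)): balance=$9.00 total_interest=$9.00
After 4 (month_end (apply 3% monthly interest)): balance=$9.27 total_interest=$9.27
After 5 (month_end (apply 3% monthly interest)): balance=$9.54 total_interest=$9.54
After 6 (month_end (apply 3% monthly interest)): balance=$9.82 total_interest=$9.82

Answer: 9.82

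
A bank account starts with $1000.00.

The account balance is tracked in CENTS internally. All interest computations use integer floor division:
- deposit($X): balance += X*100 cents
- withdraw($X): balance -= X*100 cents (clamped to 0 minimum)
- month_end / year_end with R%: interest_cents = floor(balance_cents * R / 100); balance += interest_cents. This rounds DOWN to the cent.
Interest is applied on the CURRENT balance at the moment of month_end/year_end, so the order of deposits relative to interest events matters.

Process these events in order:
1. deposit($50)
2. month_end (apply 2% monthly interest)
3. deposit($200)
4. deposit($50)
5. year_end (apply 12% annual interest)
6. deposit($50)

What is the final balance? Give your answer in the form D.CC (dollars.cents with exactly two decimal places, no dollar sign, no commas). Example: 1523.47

Answer: 1529.52

Derivation:
After 1 (deposit($50)): balance=$1050.00 total_interest=$0.00
After 2 (month_end (apply 2% monthly interest)): balance=$1071.00 total_interest=$21.00
After 3 (deposit($200)): balance=$1271.00 total_interest=$21.00
After 4 (deposit($50)): balance=$1321.00 total_interest=$21.00
After 5 (year_end (apply 12% annual interest)): balance=$1479.52 total_interest=$179.52
After 6 (deposit($50)): balance=$1529.52 total_interest=$179.52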